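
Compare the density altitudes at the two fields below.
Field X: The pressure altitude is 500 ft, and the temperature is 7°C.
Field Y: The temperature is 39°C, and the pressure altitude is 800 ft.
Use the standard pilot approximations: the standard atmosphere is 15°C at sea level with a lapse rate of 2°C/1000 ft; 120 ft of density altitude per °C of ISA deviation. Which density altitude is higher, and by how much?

Field Y by 4212 ft

Field X: ISA temp = 14°C, deviation -7°C, DA = 500 + 120 × (-7) = -340 ft.
Field Y: ISA temp = 13.4°C, deviation +25.6°C, DA = 800 + 120 × 25.6 = 3872 ft.
Field Y is higher by 3872 − (-340) = 4212 ft.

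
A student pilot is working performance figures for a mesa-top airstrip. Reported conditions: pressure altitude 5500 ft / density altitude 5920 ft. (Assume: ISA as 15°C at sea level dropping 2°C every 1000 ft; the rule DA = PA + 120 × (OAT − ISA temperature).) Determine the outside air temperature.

Density altitude − pressure altitude = 5920 − 5500 = +420 ft.
At 120 ft/°C that is an ISA deviation of 420/120 = +3.5°C.
ISA temperature at 5500 ft = 15 − 2 × (5500/1000) = 4°C.
OAT = ISA + deviation = 4 + (+3.5) = 7.5°C.

7.5°C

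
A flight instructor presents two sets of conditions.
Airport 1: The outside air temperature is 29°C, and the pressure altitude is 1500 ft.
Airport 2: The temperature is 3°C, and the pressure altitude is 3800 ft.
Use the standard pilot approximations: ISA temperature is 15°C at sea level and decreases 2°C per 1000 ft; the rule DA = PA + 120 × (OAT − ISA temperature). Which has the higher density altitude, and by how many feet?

Airport 1: ISA temp = 12°C, deviation +17°C, DA = 1500 + 120 × 17 = 3540 ft.
Airport 2: ISA temp = 7.4°C, deviation -4.4°C, DA = 3800 + 120 × (-4.4) = 3272 ft.
Airport 1 is higher by 3540 − 3272 = 268 ft.

Airport 1 by 268 ft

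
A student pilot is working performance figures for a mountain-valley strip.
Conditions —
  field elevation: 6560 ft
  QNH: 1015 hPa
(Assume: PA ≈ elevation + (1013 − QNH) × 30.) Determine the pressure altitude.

6500 ft

Pressure correction = (1013 − 1015) × 30 = -60 ft.
Pressure altitude = 6560 + (-60) = 6500 ft.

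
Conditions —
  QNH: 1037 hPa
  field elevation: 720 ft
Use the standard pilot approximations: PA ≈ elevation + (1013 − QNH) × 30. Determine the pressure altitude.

Pressure correction = (1013 − 1037) × 30 = -720 ft.
Pressure altitude = 720 + (-720) = 0 ft.

0 ft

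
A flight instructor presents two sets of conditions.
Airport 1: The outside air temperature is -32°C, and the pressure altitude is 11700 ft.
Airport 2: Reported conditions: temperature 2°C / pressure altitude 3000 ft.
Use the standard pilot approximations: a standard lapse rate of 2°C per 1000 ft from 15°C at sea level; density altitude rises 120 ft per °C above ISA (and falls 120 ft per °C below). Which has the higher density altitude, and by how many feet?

Airport 1: ISA temp = -8.4°C, deviation -23.6°C, DA = 11700 + 120 × (-23.6) = 8868 ft.
Airport 2: ISA temp = 9°C, deviation -7°C, DA = 3000 + 120 × (-7) = 2160 ft.
Airport 1 is higher by 8868 − 2160 = 6708 ft.

Airport 1 by 6708 ft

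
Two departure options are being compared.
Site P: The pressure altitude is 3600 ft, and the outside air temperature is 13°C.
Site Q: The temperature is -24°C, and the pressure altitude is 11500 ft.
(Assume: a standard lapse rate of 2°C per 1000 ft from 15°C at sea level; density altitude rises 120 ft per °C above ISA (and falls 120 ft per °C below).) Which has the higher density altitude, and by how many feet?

Site Q by 5356 ft

Site P: ISA temp = 7.8°C, deviation +5.2°C, DA = 3600 + 120 × 5.2 = 4224 ft.
Site Q: ISA temp = -8°C, deviation -16°C, DA = 11500 + 120 × (-16) = 9580 ft.
Site Q is higher by 9580 − 4224 = 5356 ft.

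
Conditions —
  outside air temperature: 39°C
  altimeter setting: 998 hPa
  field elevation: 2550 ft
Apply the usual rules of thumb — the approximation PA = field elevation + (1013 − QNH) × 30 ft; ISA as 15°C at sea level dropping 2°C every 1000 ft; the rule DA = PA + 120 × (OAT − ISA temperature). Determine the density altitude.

6600 ft

Pressure altitude = 2550 + (1013 − 998) × 30 = 2550 + (+450) = 3000 ft.
ISA temperature at 3000 ft = 15 − 2 × (3000/1000) = 9°C.
ISA deviation = 39 − 9 = +30°C.
Density altitude = 3000 + 120 × (30) = 6600 ft.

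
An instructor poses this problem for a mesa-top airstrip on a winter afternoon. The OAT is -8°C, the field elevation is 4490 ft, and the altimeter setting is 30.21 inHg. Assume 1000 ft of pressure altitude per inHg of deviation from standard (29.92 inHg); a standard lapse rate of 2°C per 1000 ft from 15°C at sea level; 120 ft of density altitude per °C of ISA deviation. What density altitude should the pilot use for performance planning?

2448 ft

Pressure altitude = 4490 + (29.92 − 30.21) × 1000 = 4490 + (-290) = 4200 ft.
ISA temperature at 4200 ft = 15 − 2 × (4200/1000) = 6.6°C.
ISA deviation = -8 − 6.6 = -14.6°C.
Density altitude = 4200 + 120 × (-14.6) = 2448 ft.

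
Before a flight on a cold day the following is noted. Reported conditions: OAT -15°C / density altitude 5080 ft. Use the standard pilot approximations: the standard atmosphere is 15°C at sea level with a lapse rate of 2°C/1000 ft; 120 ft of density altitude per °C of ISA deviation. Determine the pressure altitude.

DA = PA + 120 × (OAT − (15 − 2·PA/1000)) = PA + 120·OAT − 1800 + 0.24·PA = 1.24·PA + 120·OAT − 1800.
So 1.24·PA = 5080 − 120 × (-15) + 1800 = 8680.
PA = 8680 / 1.24 = 7000 ft.

7000 ft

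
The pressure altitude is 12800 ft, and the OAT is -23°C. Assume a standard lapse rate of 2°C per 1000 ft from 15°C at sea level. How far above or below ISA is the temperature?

ISA temperature at 12800 ft = 15 − 2 × (12800/1000) = -10.6°C.
Deviation = OAT − ISA = -23 − (-10.6) = -12.4°C.

ISA-12.4°C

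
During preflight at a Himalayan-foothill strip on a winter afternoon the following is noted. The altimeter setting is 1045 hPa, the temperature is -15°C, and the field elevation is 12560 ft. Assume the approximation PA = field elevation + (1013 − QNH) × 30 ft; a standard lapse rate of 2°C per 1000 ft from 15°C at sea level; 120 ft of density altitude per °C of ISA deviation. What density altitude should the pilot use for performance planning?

10784 ft

Pressure altitude = 12560 + (1013 − 1045) × 30 = 12560 + (-960) = 11600 ft.
ISA temperature at 11600 ft = 15 − 2 × (11600/1000) = -8.2°C.
ISA deviation = -15 − (-8.2) = -6.8°C.
Density altitude = 11600 + 120 × (-6.8) = 10784 ft.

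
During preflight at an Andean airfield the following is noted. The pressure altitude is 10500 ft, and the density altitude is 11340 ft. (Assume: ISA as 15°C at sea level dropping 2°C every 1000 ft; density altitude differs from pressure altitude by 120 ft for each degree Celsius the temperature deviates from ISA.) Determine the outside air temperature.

1°C

Density altitude − pressure altitude = 11340 − 10500 = +840 ft.
At 120 ft/°C that is an ISA deviation of 840/120 = +7°C.
ISA temperature at 10500 ft = 15 − 2 × (10500/1000) = -6°C.
OAT = ISA + deviation = -6 + (+7) = 1°C.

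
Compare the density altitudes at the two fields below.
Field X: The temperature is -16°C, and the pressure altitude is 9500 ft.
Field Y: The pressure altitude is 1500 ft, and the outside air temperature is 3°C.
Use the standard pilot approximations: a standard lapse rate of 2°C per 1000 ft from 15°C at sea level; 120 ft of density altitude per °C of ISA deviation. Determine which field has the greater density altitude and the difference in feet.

Field X by 7640 ft

Field X: ISA temp = -4°C, deviation -12°C, DA = 9500 + 120 × (-12) = 8060 ft.
Field Y: ISA temp = 12°C, deviation -9°C, DA = 1500 + 120 × (-9) = 420 ft.
Field X is higher by 8060 − 420 = 7640 ft.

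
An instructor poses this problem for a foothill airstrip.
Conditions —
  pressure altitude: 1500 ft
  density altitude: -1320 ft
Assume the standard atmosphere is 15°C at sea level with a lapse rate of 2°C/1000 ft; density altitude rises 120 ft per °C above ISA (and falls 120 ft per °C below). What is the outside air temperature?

Density altitude − pressure altitude = -1320 − 1500 = -2820 ft.
At 120 ft/°C that is an ISA deviation of -2820/120 = -23.5°C.
ISA temperature at 1500 ft = 15 − 2 × (1500/1000) = 12°C.
OAT = ISA + deviation = 12 + (-23.5) = -11.5°C.

-11.5°C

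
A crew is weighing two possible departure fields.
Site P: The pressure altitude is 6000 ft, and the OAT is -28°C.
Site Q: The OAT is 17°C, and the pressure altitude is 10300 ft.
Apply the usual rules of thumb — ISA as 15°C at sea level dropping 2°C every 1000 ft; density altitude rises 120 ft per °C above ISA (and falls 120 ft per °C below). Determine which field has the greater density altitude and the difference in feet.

Site Q by 10732 ft

Site P: ISA temp = 3°C, deviation -31°C, DA = 6000 + 120 × (-31) = 2280 ft.
Site Q: ISA temp = -5.6°C, deviation +22.6°C, DA = 10300 + 120 × 22.6 = 13012 ft.
Site Q is higher by 13012 − 2280 = 10732 ft.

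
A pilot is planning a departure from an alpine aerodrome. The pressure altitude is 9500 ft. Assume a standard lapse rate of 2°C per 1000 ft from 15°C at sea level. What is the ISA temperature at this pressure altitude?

ISA temperature = 15 − 2 × (9500/1000) = 15 − 19 = -4°C.

-4°C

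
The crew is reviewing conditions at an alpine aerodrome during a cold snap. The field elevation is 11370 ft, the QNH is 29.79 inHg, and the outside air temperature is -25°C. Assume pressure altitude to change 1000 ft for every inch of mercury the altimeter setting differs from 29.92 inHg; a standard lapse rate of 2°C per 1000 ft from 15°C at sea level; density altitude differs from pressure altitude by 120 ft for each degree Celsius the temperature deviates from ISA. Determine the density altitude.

Pressure altitude = 11370 + (29.92 − 29.79) × 1000 = 11370 + (+130) = 11500 ft.
ISA temperature at 11500 ft = 15 − 2 × (11500/1000) = -8°C.
ISA deviation = -25 − (-8) = -17°C.
Density altitude = 11500 + 120 × (-17) = 9460 ft.

9460 ft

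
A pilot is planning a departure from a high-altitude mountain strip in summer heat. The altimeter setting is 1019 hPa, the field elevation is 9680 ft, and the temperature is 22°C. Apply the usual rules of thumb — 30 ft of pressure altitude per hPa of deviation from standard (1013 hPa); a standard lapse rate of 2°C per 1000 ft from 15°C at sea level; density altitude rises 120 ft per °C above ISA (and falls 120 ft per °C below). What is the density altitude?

Pressure altitude = 9680 + (1013 − 1019) × 30 = 9680 + (-180) = 9500 ft.
ISA temperature at 9500 ft = 15 − 2 × (9500/1000) = -4°C.
ISA deviation = 22 − (-4) = +26°C.
Density altitude = 9500 + 120 × (26) = 12620 ft.

12620 ft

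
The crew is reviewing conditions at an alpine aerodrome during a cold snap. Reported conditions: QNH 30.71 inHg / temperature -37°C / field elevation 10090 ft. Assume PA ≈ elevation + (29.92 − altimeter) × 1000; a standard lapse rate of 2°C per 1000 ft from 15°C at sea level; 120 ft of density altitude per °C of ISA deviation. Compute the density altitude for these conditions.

Pressure altitude = 10090 + (29.92 − 30.71) × 1000 = 10090 + (-790) = 9300 ft.
ISA temperature at 9300 ft = 15 − 2 × (9300/1000) = -3.6°C.
ISA deviation = -37 − (-3.6) = -33.4°C.
Density altitude = 9300 + 120 × (-33.4) = 5292 ft.

5292 ft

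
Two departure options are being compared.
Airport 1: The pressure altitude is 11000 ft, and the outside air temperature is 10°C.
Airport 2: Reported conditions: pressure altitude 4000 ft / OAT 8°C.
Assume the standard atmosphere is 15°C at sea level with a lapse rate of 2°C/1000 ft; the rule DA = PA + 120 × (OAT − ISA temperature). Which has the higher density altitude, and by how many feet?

Airport 1 by 8920 ft

Airport 1: ISA temp = -7°C, deviation +17°C, DA = 11000 + 120 × 17 = 13040 ft.
Airport 2: ISA temp = 7°C, deviation +1°C, DA = 4000 + 120 × 1 = 4120 ft.
Airport 1 is higher by 13040 − 4120 = 8920 ft.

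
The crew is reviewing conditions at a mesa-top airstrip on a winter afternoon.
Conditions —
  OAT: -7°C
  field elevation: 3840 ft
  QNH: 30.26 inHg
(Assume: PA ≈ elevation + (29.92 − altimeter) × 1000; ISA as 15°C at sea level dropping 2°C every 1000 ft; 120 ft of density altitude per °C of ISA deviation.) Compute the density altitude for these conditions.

Pressure altitude = 3840 + (29.92 − 30.26) × 1000 = 3840 + (-340) = 3500 ft.
ISA temperature at 3500 ft = 15 − 2 × (3500/1000) = 8°C.
ISA deviation = -7 − 8 = -15°C.
Density altitude = 3500 + 120 × (-15) = 1700 ft.

1700 ft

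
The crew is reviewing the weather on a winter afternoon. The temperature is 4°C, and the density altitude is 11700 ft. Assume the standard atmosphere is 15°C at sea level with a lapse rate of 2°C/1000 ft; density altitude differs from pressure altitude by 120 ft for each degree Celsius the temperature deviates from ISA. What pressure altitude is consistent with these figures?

10500 ft

DA = PA + 120 × (OAT − (15 − 2·PA/1000)) = PA + 120·OAT − 1800 + 0.24·PA = 1.24·PA + 120·OAT − 1800.
So 1.24·PA = 11700 − 120 × 4 + 1800 = 13020.
PA = 13020 / 1.24 = 10500 ft.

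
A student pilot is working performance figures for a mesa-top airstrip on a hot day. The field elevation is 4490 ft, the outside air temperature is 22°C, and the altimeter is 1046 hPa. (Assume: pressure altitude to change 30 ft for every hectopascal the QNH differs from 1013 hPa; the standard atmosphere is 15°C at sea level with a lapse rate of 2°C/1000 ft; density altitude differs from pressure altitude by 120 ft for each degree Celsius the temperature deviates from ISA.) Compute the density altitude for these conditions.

Pressure altitude = 4490 + (1013 − 1046) × 30 = 4490 + (-990) = 3500 ft.
ISA temperature at 3500 ft = 15 − 2 × (3500/1000) = 8°C.
ISA deviation = 22 − 8 = +14°C.
Density altitude = 3500 + 120 × (14) = 5180 ft.

5180 ft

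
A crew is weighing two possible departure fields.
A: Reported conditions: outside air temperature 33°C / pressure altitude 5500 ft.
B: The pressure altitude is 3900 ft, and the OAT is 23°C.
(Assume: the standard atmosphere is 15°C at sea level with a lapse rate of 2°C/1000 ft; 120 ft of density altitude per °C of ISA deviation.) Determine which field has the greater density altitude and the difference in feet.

A by 3184 ft

A: ISA temp = 4°C, deviation +29°C, DA = 5500 + 120 × 29 = 8980 ft.
B: ISA temp = 7.2°C, deviation +15.8°C, DA = 3900 + 120 × 15.8 = 5796 ft.
A is higher by 8980 − 5796 = 3184 ft.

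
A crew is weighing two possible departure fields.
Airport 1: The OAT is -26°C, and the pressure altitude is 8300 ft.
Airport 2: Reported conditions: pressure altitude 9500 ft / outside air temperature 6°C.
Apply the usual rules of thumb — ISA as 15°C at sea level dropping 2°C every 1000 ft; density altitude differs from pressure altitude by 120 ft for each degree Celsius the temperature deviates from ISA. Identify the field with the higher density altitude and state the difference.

Airport 1: ISA temp = -1.6°C, deviation -24.4°C, DA = 8300 + 120 × (-24.4) = 5372 ft.
Airport 2: ISA temp = -4°C, deviation +10°C, DA = 9500 + 120 × 10 = 10700 ft.
Airport 2 is higher by 10700 − 5372 = 5328 ft.

Airport 2 by 5328 ft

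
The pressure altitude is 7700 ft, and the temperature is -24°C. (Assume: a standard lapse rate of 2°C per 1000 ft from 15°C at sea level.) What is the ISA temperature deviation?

ISA-23.6°C

ISA temperature at 7700 ft = 15 − 2 × (7700/1000) = -0.4°C.
Deviation = OAT − ISA = -24 − (-0.4) = -23.6°C.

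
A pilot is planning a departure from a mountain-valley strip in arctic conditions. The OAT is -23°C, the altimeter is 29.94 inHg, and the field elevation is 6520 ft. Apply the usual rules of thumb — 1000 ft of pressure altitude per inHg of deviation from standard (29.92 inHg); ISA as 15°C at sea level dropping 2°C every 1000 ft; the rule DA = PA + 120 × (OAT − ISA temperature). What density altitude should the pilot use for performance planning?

Pressure altitude = 6520 + (29.92 − 29.94) × 1000 = 6520 + (-20) = 6500 ft.
ISA temperature at 6500 ft = 15 − 2 × (6500/1000) = 2°C.
ISA deviation = -23 − 2 = -25°C.
Density altitude = 6500 + 120 × (-25) = 3500 ft.

3500 ft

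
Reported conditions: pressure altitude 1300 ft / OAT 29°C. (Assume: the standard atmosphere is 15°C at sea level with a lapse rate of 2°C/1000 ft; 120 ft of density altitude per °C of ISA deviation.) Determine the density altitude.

ISA temperature at 1300 ft = 15 − 2 × (1300/1000) = 12.4°C.
ISA deviation = 29 − 12.4 = +16.6°C.
Density altitude = 1300 + 120 × (16.6) = 1300 + (+1992) = 3292 ft.

3292 ft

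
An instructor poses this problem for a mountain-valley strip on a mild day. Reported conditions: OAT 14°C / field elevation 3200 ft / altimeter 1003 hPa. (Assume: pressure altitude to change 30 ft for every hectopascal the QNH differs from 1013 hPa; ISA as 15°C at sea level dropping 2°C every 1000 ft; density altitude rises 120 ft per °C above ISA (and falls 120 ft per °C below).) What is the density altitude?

Pressure altitude = 3200 + (1013 − 1003) × 30 = 3200 + (+300) = 3500 ft.
ISA temperature at 3500 ft = 15 − 2 × (3500/1000) = 8°C.
ISA deviation = 14 − 8 = +6°C.
Density altitude = 3500 + 120 × (6) = 4220 ft.

4220 ft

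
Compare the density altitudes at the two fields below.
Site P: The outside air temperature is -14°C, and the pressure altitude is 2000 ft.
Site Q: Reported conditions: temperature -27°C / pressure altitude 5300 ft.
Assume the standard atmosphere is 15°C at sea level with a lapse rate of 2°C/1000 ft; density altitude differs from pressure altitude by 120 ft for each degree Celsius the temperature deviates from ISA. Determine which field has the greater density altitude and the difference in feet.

Site Q by 2532 ft

Site P: ISA temp = 11°C, deviation -25°C, DA = 2000 + 120 × (-25) = -1000 ft.
Site Q: ISA temp = 4.4°C, deviation -31.4°C, DA = 5300 + 120 × (-31.4) = 1532 ft.
Site Q is higher by 1532 − (-1000) = 2532 ft.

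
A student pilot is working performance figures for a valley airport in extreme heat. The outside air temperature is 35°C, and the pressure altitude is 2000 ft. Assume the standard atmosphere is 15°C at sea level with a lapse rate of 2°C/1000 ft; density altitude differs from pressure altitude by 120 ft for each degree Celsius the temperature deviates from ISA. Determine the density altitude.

4880 ft

ISA temperature at 2000 ft = 15 − 2 × (2000/1000) = 11°C.
ISA deviation = 35 − 11 = +24°C.
Density altitude = 2000 + 120 × (24) = 2000 + (+2880) = 4880 ft.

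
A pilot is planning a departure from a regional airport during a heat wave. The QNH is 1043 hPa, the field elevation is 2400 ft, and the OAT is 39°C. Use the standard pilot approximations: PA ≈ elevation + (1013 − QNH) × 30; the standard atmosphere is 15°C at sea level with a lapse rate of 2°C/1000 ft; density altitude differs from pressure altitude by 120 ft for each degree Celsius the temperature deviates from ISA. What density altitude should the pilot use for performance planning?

4740 ft

Pressure altitude = 2400 + (1013 − 1043) × 30 = 2400 + (-900) = 1500 ft.
ISA temperature at 1500 ft = 15 − 2 × (1500/1000) = 12°C.
ISA deviation = 39 − 12 = +27°C.
Density altitude = 1500 + 120 × (27) = 4740 ft.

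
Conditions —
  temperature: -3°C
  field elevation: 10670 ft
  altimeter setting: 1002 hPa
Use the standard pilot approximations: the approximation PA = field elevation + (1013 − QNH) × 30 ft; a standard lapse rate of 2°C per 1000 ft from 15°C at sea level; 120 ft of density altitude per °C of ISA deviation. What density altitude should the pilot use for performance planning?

Pressure altitude = 10670 + (1013 − 1002) × 30 = 10670 + (+330) = 11000 ft.
ISA temperature at 11000 ft = 15 − 2 × (11000/1000) = -7°C.
ISA deviation = -3 − (-7) = +4°C.
Density altitude = 11000 + 120 × (4) = 11480 ft.

11480 ft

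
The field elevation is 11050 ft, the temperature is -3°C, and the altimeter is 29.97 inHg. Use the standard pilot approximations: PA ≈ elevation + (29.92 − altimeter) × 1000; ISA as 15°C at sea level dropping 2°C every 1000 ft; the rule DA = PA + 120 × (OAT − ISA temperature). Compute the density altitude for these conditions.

11480 ft

Pressure altitude = 11050 + (29.92 − 29.97) × 1000 = 11050 + (-50) = 11000 ft.
ISA temperature at 11000 ft = 15 − 2 × (11000/1000) = -7°C.
ISA deviation = -3 − (-7) = +4°C.
Density altitude = 11000 + 120 × (4) = 11480 ft.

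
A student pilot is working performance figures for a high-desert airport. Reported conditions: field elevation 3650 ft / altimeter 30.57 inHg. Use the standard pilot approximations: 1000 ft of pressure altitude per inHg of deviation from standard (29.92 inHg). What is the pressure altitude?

Pressure correction = (29.92 − 30.57) × 1000 = -650 ft.
Pressure altitude = 3650 + (-650) = 3000 ft.

3000 ft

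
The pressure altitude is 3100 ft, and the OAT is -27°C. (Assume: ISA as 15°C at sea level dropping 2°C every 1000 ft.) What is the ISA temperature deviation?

ISA-35.8°C

ISA temperature at 3100 ft = 15 − 2 × (3100/1000) = 8.8°C.
Deviation = OAT − ISA = -27 − 8.8 = -35.8°C.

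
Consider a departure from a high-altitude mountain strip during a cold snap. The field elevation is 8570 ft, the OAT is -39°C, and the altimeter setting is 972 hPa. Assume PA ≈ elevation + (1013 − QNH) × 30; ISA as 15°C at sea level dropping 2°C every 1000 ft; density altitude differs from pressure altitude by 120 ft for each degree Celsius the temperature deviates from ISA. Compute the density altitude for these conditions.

Pressure altitude = 8570 + (1013 − 972) × 30 = 8570 + (+1230) = 9800 ft.
ISA temperature at 9800 ft = 15 − 2 × (9800/1000) = -4.6°C.
ISA deviation = -39 − (-4.6) = -34.4°C.
Density altitude = 9800 + 120 × (-34.4) = 5672 ft.

5672 ft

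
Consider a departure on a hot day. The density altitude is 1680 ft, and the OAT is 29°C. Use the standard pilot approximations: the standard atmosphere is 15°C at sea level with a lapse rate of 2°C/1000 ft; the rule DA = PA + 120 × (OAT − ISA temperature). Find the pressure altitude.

0 ft

DA = PA + 120 × (OAT − (15 − 2·PA/1000)) = PA + 120·OAT − 1800 + 0.24·PA = 1.24·PA + 120·OAT − 1800.
So 1.24·PA = 1680 − 120 × 29 + 1800 = 0.
PA = 0 / 1.24 = 0 ft.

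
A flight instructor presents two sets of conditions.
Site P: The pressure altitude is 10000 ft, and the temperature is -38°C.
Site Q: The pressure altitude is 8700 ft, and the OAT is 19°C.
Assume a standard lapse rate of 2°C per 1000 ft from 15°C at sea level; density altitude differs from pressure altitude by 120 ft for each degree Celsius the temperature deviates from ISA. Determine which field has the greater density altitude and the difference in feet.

Site Q by 5228 ft

Site P: ISA temp = -5°C, deviation -33°C, DA = 10000 + 120 × (-33) = 6040 ft.
Site Q: ISA temp = -2.4°C, deviation +21.4°C, DA = 8700 + 120 × 21.4 = 11268 ft.
Site Q is higher by 11268 − 6040 = 5228 ft.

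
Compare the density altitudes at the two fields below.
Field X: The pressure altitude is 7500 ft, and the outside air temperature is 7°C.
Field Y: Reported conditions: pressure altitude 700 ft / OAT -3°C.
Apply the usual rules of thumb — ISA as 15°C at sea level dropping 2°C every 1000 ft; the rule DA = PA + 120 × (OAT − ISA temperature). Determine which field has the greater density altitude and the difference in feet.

Field X: ISA temp = 0°C, deviation +7°C, DA = 7500 + 120 × 7 = 8340 ft.
Field Y: ISA temp = 13.6°C, deviation -16.6°C, DA = 700 + 120 × (-16.6) = -1292 ft.
Field X is higher by 8340 − (-1292) = 9632 ft.

Field X by 9632 ft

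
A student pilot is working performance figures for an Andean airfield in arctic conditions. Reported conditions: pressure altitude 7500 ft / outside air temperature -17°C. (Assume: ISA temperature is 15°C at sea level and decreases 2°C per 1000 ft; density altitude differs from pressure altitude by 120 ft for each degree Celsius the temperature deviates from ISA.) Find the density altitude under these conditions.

5460 ft

ISA temperature at 7500 ft = 15 − 2 × (7500/1000) = 0°C.
ISA deviation = -17 − 0 = -17°C.
Density altitude = 7500 + 120 × (-17) = 7500 + (-2040) = 5460 ft.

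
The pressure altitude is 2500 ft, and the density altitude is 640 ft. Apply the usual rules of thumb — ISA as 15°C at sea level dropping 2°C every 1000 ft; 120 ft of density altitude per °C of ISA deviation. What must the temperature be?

-5.5°C

Density altitude − pressure altitude = 640 − 2500 = -1860 ft.
At 120 ft/°C that is an ISA deviation of -1860/120 = -15.5°C.
ISA temperature at 2500 ft = 15 − 2 × (2500/1000) = 10°C.
OAT = ISA + deviation = 10 + (-15.5) = -5.5°C.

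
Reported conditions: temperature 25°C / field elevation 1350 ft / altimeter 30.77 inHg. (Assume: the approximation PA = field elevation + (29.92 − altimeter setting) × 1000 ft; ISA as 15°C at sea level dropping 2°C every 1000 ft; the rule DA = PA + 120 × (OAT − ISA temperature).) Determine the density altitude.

Pressure altitude = 1350 + (29.92 − 30.77) × 1000 = 1350 + (-850) = 500 ft.
ISA temperature at 500 ft = 15 − 2 × (500/1000) = 14°C.
ISA deviation = 25 − 14 = +11°C.
Density altitude = 500 + 120 × (11) = 1820 ft.

1820 ft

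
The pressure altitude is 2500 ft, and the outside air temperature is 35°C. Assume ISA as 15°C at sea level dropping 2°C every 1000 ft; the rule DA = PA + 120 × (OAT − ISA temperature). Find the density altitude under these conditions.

ISA temperature at 2500 ft = 15 − 2 × (2500/1000) = 10°C.
ISA deviation = 35 − 10 = +25°C.
Density altitude = 2500 + 120 × (25) = 2500 + (+3000) = 5500 ft.

5500 ft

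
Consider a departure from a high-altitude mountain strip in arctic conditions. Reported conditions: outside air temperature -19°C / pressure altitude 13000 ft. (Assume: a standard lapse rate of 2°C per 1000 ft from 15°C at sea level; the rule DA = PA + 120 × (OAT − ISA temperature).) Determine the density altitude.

12040 ft

ISA temperature at 13000 ft = 15 − 2 × (13000/1000) = -11°C.
ISA deviation = -19 − (-11) = -8°C.
Density altitude = 13000 + 120 × (-8) = 13000 + (-960) = 12040 ft.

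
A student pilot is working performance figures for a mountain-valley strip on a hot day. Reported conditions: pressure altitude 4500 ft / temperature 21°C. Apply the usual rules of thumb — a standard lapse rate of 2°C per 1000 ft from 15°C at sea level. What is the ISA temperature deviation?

ISA temperature at 4500 ft = 15 − 2 × (4500/1000) = 6°C.
Deviation = OAT − ISA = 21 − 6 = +15°C.

ISA+15°C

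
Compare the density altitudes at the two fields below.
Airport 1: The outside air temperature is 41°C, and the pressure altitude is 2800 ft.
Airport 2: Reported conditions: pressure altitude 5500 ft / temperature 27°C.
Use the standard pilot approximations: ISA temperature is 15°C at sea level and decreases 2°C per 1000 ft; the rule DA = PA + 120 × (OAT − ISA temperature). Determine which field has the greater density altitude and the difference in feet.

Airport 1: ISA temp = 9.4°C, deviation +31.6°C, DA = 2800 + 120 × 31.6 = 6592 ft.
Airport 2: ISA temp = 4°C, deviation +23°C, DA = 5500 + 120 × 23 = 8260 ft.
Airport 2 is higher by 8260 − 6592 = 1668 ft.

Airport 2 by 1668 ft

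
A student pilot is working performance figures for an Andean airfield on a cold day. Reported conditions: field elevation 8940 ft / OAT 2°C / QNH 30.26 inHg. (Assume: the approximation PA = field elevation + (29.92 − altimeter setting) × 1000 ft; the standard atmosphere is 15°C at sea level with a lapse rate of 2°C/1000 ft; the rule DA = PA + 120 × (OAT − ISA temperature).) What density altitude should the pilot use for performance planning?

9104 ft

Pressure altitude = 8940 + (29.92 − 30.26) × 1000 = 8940 + (-340) = 8600 ft.
ISA temperature at 8600 ft = 15 − 2 × (8600/1000) = -2.2°C.
ISA deviation = 2 − (-2.2) = +4.2°C.
Density altitude = 8600 + 120 × (4.2) = 9104 ft.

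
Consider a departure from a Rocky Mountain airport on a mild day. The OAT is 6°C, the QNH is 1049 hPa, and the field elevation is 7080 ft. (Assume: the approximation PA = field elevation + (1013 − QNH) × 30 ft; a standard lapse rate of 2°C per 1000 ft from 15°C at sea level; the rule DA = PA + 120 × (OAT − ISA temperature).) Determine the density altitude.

Pressure altitude = 7080 + (1013 − 1049) × 30 = 7080 + (-1080) = 6000 ft.
ISA temperature at 6000 ft = 15 − 2 × (6000/1000) = 3°C.
ISA deviation = 6 − 3 = +3°C.
Density altitude = 6000 + 120 × (3) = 6360 ft.

6360 ft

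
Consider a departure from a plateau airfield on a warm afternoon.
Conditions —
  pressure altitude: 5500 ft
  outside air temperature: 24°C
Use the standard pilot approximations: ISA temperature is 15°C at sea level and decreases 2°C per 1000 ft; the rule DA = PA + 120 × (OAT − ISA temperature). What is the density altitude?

ISA temperature at 5500 ft = 15 − 2 × (5500/1000) = 4°C.
ISA deviation = 24 − 4 = +20°C.
Density altitude = 5500 + 120 × (20) = 5500 + (+2400) = 7900 ft.

7900 ft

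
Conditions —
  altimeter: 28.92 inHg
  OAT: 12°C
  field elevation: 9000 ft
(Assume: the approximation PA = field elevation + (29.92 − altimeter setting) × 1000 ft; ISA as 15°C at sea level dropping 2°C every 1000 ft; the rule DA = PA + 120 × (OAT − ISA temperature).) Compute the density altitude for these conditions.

Pressure altitude = 9000 + (29.92 − 28.92) × 1000 = 9000 + (+1000) = 10000 ft.
ISA temperature at 10000 ft = 15 − 2 × (10000/1000) = -5°C.
ISA deviation = 12 − (-5) = +17°C.
Density altitude = 10000 + 120 × (17) = 12040 ft.

12040 ft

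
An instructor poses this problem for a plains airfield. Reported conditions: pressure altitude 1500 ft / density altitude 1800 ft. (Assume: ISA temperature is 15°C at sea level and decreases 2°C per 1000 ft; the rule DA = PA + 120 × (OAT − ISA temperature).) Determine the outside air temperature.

Density altitude − pressure altitude = 1800 − 1500 = +300 ft.
At 120 ft/°C that is an ISA deviation of 300/120 = +2.5°C.
ISA temperature at 1500 ft = 15 − 2 × (1500/1000) = 12°C.
OAT = ISA + deviation = 12 + (+2.5) = 14.5°C.

14.5°C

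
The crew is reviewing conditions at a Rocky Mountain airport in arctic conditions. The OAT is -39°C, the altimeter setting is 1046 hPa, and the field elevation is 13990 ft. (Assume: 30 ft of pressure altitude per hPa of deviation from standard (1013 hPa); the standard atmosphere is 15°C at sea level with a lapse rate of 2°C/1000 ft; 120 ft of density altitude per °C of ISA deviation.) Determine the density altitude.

Pressure altitude = 13990 + (1013 − 1046) × 30 = 13990 + (-990) = 13000 ft.
ISA temperature at 13000 ft = 15 − 2 × (13000/1000) = -11°C.
ISA deviation = -39 − (-11) = -28°C.
Density altitude = 13000 + 120 × (-28) = 9640 ft.

9640 ft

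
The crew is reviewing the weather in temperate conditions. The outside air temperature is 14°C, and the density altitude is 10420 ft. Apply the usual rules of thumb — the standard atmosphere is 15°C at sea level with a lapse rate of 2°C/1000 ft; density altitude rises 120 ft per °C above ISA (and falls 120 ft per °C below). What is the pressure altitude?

8500 ft

DA = PA + 120 × (OAT − (15 − 2·PA/1000)) = PA + 120·OAT − 1800 + 0.24·PA = 1.24·PA + 120·OAT − 1800.
So 1.24·PA = 10420 − 120 × 14 + 1800 = 10540.
PA = 10540 / 1.24 = 8500 ft.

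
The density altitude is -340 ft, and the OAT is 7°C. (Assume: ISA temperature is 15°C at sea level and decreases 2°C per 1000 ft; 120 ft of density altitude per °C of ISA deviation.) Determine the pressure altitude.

500 ft

DA = PA + 120 × (OAT − (15 − 2·PA/1000)) = PA + 120·OAT − 1800 + 0.24·PA = 1.24·PA + 120·OAT − 1800.
So 1.24·PA = -340 − 120 × 7 + 1800 = 620.
PA = 620 / 1.24 = 500 ft.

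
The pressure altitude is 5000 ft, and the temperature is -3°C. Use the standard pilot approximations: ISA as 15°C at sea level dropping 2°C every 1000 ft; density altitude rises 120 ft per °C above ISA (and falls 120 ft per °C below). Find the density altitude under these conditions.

4040 ft

ISA temperature at 5000 ft = 15 − 2 × (5000/1000) = 5°C.
ISA deviation = -3 − 5 = -8°C.
Density altitude = 5000 + 120 × (-8) = 5000 + (-960) = 4040 ft.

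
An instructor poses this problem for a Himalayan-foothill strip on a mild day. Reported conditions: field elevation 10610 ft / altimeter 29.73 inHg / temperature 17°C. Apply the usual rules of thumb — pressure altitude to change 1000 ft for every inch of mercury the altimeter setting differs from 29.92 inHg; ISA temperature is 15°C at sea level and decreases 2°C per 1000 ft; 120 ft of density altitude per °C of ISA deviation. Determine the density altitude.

Pressure altitude = 10610 + (29.92 − 29.73) × 1000 = 10610 + (+190) = 10800 ft.
ISA temperature at 10800 ft = 15 − 2 × (10800/1000) = -6.6°C.
ISA deviation = 17 − (-6.6) = +23.6°C.
Density altitude = 10800 + 120 × (23.6) = 13632 ft.

13632 ft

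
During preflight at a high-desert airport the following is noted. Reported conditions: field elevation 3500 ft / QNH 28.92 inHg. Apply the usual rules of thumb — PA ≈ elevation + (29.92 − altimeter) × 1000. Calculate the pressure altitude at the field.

Pressure correction = (29.92 − 28.92) × 1000 = +1000 ft.
Pressure altitude = 3500 + (+1000) = 4500 ft.

4500 ft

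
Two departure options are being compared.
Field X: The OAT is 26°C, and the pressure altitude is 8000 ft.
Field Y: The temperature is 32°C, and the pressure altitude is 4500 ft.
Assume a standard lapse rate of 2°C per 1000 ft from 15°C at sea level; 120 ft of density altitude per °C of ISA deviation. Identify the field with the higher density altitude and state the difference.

Field X by 3620 ft

Field X: ISA temp = -1°C, deviation +27°C, DA = 8000 + 120 × 27 = 11240 ft.
Field Y: ISA temp = 6°C, deviation +26°C, DA = 4500 + 120 × 26 = 7620 ft.
Field X is higher by 11240 − 7620 = 3620 ft.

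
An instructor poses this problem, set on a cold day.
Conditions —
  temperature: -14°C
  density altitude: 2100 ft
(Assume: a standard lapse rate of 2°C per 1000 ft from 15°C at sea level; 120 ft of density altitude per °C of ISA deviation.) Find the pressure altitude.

4500 ft

DA = PA + 120 × (OAT − (15 − 2·PA/1000)) = PA + 120·OAT − 1800 + 0.24·PA = 1.24·PA + 120·OAT − 1800.
So 1.24·PA = 2100 − 120 × (-14) + 1800 = 5580.
PA = 5580 / 1.24 = 4500 ft.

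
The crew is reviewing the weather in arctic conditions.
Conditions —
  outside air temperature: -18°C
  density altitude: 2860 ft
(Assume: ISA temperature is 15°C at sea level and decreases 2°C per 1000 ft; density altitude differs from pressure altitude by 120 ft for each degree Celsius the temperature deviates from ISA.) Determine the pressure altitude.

5500 ft

DA = PA + 120 × (OAT − (15 − 2·PA/1000)) = PA + 120·OAT − 1800 + 0.24·PA = 1.24·PA + 120·OAT − 1800.
So 1.24·PA = 2860 − 120 × (-18) + 1800 = 6820.
PA = 6820 / 1.24 = 5500 ft.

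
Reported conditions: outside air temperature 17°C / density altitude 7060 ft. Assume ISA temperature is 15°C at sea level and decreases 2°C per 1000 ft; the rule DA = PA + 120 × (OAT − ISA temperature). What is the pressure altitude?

5500 ft

DA = PA + 120 × (OAT − (15 − 2·PA/1000)) = PA + 120·OAT − 1800 + 0.24·PA = 1.24·PA + 120·OAT − 1800.
So 1.24·PA = 7060 − 120 × 17 + 1800 = 6820.
PA = 6820 / 1.24 = 5500 ft.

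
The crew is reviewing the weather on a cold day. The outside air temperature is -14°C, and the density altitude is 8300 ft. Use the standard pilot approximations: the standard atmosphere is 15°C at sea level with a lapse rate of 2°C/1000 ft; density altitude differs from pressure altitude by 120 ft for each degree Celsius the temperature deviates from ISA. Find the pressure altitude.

9500 ft

DA = PA + 120 × (OAT − (15 − 2·PA/1000)) = PA + 120·OAT − 1800 + 0.24·PA = 1.24·PA + 120·OAT − 1800.
So 1.24·PA = 8300 − 120 × (-14) + 1800 = 11780.
PA = 11780 / 1.24 = 9500 ft.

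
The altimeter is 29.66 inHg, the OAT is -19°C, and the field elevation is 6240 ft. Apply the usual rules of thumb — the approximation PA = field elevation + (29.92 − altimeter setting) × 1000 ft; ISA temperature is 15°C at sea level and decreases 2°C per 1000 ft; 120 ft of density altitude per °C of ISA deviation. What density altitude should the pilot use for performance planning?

3980 ft

Pressure altitude = 6240 + (29.92 − 29.66) × 1000 = 6240 + (+260) = 6500 ft.
ISA temperature at 6500 ft = 15 − 2 × (6500/1000) = 2°C.
ISA deviation = -19 − 2 = -21°C.
Density altitude = 6500 + 120 × (-21) = 3980 ft.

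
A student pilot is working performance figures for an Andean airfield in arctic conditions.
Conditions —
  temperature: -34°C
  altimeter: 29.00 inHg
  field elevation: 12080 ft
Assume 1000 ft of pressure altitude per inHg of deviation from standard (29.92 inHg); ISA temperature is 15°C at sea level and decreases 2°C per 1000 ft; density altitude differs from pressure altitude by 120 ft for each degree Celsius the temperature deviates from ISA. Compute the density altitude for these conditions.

10240 ft

Pressure altitude = 12080 + (29.92 − 29.00) × 1000 = 12080 + (+920) = 13000 ft.
ISA temperature at 13000 ft = 15 − 2 × (13000/1000) = -11°C.
ISA deviation = -34 − (-11) = -23°C.
Density altitude = 13000 + 120 × (-23) = 10240 ft.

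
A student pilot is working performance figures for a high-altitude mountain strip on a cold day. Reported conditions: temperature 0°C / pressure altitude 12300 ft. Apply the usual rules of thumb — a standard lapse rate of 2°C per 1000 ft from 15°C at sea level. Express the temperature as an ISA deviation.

ISA temperature at 12300 ft = 15 − 2 × (12300/1000) = -9.6°C.
Deviation = OAT − ISA = 0 − (-9.6) = +9.6°C.

ISA+9.6°C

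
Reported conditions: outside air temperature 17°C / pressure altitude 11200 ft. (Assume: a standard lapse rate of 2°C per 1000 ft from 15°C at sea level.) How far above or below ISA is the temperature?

ISA+24.4°C

ISA temperature at 11200 ft = 15 − 2 × (11200/1000) = -7.4°C.
Deviation = OAT − ISA = 17 − (-7.4) = +24.4°C.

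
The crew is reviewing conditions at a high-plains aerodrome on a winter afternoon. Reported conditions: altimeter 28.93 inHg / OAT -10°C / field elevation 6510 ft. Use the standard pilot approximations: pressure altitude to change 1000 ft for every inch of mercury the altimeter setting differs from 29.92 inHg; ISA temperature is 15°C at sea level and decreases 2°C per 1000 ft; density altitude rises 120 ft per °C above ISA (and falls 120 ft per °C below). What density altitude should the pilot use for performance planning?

6300 ft

Pressure altitude = 6510 + (29.92 − 28.93) × 1000 = 6510 + (+990) = 7500 ft.
ISA temperature at 7500 ft = 15 − 2 × (7500/1000) = 0°C.
ISA deviation = -10 − 0 = -10°C.
Density altitude = 7500 + 120 × (-10) = 6300 ft.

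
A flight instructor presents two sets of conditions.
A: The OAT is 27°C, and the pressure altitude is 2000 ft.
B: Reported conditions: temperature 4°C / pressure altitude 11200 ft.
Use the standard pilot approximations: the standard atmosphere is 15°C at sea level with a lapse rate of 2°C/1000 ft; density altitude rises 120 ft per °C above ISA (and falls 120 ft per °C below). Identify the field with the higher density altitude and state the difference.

B by 8648 ft

A: ISA temp = 11°C, deviation +16°C, DA = 2000 + 120 × 16 = 3920 ft.
B: ISA temp = -7.4°C, deviation +11.4°C, DA = 11200 + 120 × 11.4 = 12568 ft.
B is higher by 12568 − 3920 = 8648 ft.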